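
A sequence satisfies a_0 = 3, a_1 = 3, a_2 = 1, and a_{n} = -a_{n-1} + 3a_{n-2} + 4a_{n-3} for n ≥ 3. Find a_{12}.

The ordinary generating function has denominator 1 + t - 3t^2 - 4t^3.
Iterating the recurrence: a_0,…,a_{12} = 3, 3, 1, 20, -5, 69, -4, 191, 73, 484, 499, 1245, 2188.

2188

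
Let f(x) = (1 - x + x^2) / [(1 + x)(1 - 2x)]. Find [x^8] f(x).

The denominator gives the recurrence a_n = a_(n−1) + 2a_(n−2) for n ≥ 3; the numerator fixes a_0 = 1, a_1 = 0, a_2 = 3.
Iterating: 1, 0, 3, 3, 9, 15, 33, 63, 129, so a_8 = 129.

129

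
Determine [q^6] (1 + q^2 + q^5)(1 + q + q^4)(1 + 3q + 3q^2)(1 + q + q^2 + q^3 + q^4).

(1 + q^2 + q^5) has coefficients 1,0,1,0,0,1 for degrees 0…5.
(1 + q + q^4) has coefficients 1,1,0,0,1,0,0 for degrees 0…6.
Multiplying by (1 + 3q + 3q^2) gives running coefficients 1,4,6,3,1,3,3 for degrees 0…6.
Finally multiplying by (1 + q + q^2 + q^3 + q^4), the product of all factors after the first has coefficients 1,5,11,14,15,17,16 for degrees 0…6.
[q^6] = 1·16 + 1·15 + 1·5 = 36.

36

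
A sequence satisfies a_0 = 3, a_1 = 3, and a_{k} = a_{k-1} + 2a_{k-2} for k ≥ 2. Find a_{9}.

The ordinary generating function has denominator 1 - t - 2t^2.
Iterating the recurrence: a_0,…,a_{9} = 3, 3, 9, 15, 33, 63, 129, 255, 513, 1023.

1023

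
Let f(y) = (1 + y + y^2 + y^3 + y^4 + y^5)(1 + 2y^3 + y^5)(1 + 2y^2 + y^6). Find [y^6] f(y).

(1 + y + y^2 + y^3 + y^4 + y^5) has coefficients 1,1,1,1,1,1 for degrees 0…5.
(1 + 2y^3 + y^5) has coefficients 1,0,0,2,0,1,0 for degrees 0…6.
Finally multiplying by (1 + 2y^2 + y^6), the product of all factors after the first has coefficients 1,0,2,2,0,5,1 for degrees 0…6.
[y^6] = 1·1 + 1·5 + 1·0 + 1·2 + 1·2 + 1·0 = 10.

10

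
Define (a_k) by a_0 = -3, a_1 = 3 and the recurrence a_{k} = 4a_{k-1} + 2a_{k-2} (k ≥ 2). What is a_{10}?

The ordinary generating function has denominator 1 - 4z - 2z^2.
Iterating the recurrence: a_0,…,a_{10} = -3, 3, 6, 30, 132, 588, 2616, 11640, 51792, 230448, 1025376.

1025376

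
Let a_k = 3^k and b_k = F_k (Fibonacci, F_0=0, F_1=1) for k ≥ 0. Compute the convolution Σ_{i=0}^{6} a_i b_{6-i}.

Write out a_i and b_{6-i} for i = 0,…,6 and sum the products.
Σ = 1·8 + 3·5 + 9·3 + 27·2 + 81·1 + 243·1 + 729·0 = 428.

428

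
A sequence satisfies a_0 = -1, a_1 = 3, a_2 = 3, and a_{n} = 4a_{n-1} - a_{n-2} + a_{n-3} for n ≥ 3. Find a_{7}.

1781

The ordinary generating function has denominator 1 - 4t + t^2 - t^3.
Iterating the recurrence: a_0,…,a_{7} = -1, 3, 3, 8, 32, 123, 468, 1781.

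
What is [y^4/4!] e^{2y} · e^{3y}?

625

The EGF product rule gives c_4 = Σ_{k_1+k_2=4} C(4; k_1,k_2) · ∏ g_i(k_i), where e^{2y} gives (2)^k; e^{3y} gives (3)^k.
g_1(k) for k = 0…4: 1, 2, 4, 8, 16.
g_2(k) for k = 0…4: 1, 3, 9, 27, 81.
c_4 = Σ_k C(4,k)·g_1(k)·g_2(4−k) = 1·1·81 + 4·2·27 + 6·4·9 + 4·8·3 + 1·16·1 = 81 + 216 + 216 + 96 + 16 = 625.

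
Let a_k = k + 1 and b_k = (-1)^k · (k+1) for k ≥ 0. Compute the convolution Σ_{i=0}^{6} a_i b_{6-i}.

4

The convolution is the x^6 coefficient of A(x)B(x).
Σ = 1·7 + 2·(-6) + 3·5 + 4·(-4) + 5·3 + 6·(-2) + 7·1 = 4.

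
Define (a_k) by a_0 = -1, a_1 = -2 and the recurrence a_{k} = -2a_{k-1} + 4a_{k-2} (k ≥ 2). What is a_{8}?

The ordinary generating function has denominator 1 + 2t - 4t^2.
Iterating the recurrence: a_0,…,a_{8} = -1, -2, 0, -8, 16, -64, 192, -640, 2048.

2048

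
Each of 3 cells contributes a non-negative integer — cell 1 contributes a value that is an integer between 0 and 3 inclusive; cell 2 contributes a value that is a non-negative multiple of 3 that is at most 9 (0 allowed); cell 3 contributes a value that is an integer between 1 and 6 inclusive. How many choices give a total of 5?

The generating function for the choices is (1 + q + q^2 + q^3)·(1 + q^3 + q^6 + q^9)·(q + q^2 + q^3 + q^4 + q^5 + q^6); the count is [q^5].
(1 + q + q^2 + q^3) has coefficients 1,1,1,1 for degrees 0…3.
(1 + q^3 + q^6 + q^9) has coefficients 1,0,0,1,0,0 for degrees 0…5.
Finally multiplying by (q + q^2 + q^3 + q^4 + q^5 + q^6), the product of all factors after the first has coefficients 0,1,1,1,2,2 for degrees 0…5.
[q^5] = 1·2 + 1·2 + 1·1 + 1·1 = 6.

6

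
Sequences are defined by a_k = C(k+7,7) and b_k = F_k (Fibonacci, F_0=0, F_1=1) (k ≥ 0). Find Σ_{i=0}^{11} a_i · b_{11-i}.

The convolution is the t^11 coefficient of A(t)B(t).
Σ = 1·89 + 8·55 + 36·34 + 120·21 + 330·13 + 792·8 + 1716·5 + 3432·3 + 6435·2 + 11440·1 + 19448·1 + 31824·0 = 77533.

77533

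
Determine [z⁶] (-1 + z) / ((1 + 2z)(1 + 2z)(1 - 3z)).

The denominator gives the recurrence a_n = −a_(n−1) + 8a_(n−2) + 12a_(n−3) for n ≥ 3; the numerator fixes a_0 = -1, a_1 = 2, a_2 = -10.
Iterating: -1, 2, -10, 14, -70, 62, -454, so a_6 = -454.

-454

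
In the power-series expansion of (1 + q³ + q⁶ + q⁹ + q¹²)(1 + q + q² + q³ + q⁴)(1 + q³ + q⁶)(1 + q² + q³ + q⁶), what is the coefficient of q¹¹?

(1 + q³ + q⁶ + q⁹ + q¹²) has coefficients 1,0,0,1,0,0,1,0,0,1,0,0 for degrees 0…11.
(1 + q + q² + q³ + q⁴) has coefficients 1,1,1,1,1,0,0,0,0,0,0,0 for degrees 0…11.
Multiplying by (1 + q³ + q⁶) gives running coefficients 1,1,1,2,2,1,2,2,1,1,1,0 for degrees 0…11.
Finally multiplying by (1 + q² + q³ + q⁶), the product of all factors after the first has coefficients 1,1,2,4,4,4,7,6,5,7,6,3 for degrees 0…11.
[q¹¹] = 1·3 + 1·5 + 1·4 + 1·2 = 14.

14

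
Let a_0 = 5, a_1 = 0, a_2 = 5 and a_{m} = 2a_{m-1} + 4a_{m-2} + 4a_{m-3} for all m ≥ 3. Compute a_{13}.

6405120

The ordinary generating function has denominator 1 - 2y - 4y^2 - 4y^3.
Iterating the recurrence: a_0,…,a_{13} = 5, 0, 5, 30, 80, 300, 1040, 3600, 12560, 43680, 152000, 528960, 1840640, 6405120.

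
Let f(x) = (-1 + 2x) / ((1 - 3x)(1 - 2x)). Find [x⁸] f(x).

Partial fractions give a closed form: a_n = (-1)·3^n.
At n = 8: a_8 = -6561.

-6561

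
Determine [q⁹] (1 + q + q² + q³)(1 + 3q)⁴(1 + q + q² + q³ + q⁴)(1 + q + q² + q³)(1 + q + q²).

9682

(1 + q + q² + q³) has coefficients 1,1,1,1 for degrees 0…3.
(1 + 3q)⁴ has coefficients 1,12,54,108,81,0,0,0,0,0 for degrees 0…9.
Multiplying by (1 + q + q² + q³ + q⁴) gives running coefficients 1,13,67,175,256,255,243,189,81,0 for degrees 0…9.
Multiplying by (1 + q + q² + q³) gives running coefficients 1,14,81,256,511,753,929,943,768,513 for degrees 0…9.
Finally multiplying by (1 + q + q²), the product of all factors after the first has coefficients 1,15,96,351,848,1520,2193,2625,2640,2224 for degrees 0…9.
[q⁹] = 1·2224 + 1·2640 + 1·2625 + 1·2193 = 9682.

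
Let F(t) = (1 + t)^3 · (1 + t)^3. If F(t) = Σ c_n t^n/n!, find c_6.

The EGF product rule gives c_6 = Σ_{k_1+k_2=6} C(6; k_1,k_2) · ∏ g_i(k_i), where (1+t)^3 gives the falling factorial (3)_k; (1+t)^3 gives the falling factorial (3)_k.
g_1(k) for k = 0…6: 1, 3, 6, 6, 0, 0, 0.
g_2(k) for k = 0…6: 1, 3, 6, 6, 0, 0, 0.
c_6 = Σ_k C(6,k)·g_1(k)·g_2(6−k) = 20·6·6 = 720.

720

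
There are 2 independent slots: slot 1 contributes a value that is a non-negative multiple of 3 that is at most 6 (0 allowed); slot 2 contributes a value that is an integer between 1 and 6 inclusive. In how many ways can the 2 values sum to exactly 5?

The generating function for the choices is (1 + z³ + z⁶)·(z + z² + z³ + z⁴ + z⁵ + z⁶); the count is [z⁵].
(1 + z³ + z⁶) has coefficients 1,0,0,1,0,0 for degrees 0…5.
(z + z² + z³ + z⁴ + z⁵ + z⁶) has coefficients 0,1,1,1,1,1 for degrees 0…5.
[z⁵] = 1·1 + 1·1 = 2.

2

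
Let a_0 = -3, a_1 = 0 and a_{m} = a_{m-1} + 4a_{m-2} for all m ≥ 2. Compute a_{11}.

The ordinary generating function has denominator 1 - z - 4z^2.
Iterating the recurrence: a_0,…,a_{11} = -3, 0, -12, -12, -60, -108, -348, -780, -2172, -5292, -13980, -35148.

-35148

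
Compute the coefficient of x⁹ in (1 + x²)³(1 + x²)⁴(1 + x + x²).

35

(1 + x²)³ has coefficients 1,0,3,0,3,0,1 for degrees 0…6.
(1 + x²)⁴ has coefficients 1,0,4,0,6,0,4,0,1,0 for degrees 0…9.
Finally multiplying by (1 + x + x²), the product of all factors after the first has coefficients 1,1,5,4,10,6,10,4,5,1 for degrees 0…9.
[x⁹] = 1·1 + 3·4 + 3·6 + 1·4 = 35.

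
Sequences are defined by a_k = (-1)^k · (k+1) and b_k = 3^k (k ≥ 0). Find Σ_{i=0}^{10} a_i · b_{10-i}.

Write out a_i and b_{10-i} for i = 0,…,10 and sum the products.
Σ = 1·59049 − 2·19683 + 3·6561 − 4·2187 + 5·729 − 6·243 + 7·81 − 8·27 + 9·9 − 10·3 + 11·1 = 33218.

33218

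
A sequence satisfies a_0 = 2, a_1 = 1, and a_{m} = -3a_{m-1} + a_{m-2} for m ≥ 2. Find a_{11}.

The ordinary generating function has denominator 1 + 3q - q^2.
Iterating the recurrence: a_0,…,a_{11} = 2, 1, -1, 4, -13, 43, -142, 469, -1549, 5116, -16897, 55807.

55807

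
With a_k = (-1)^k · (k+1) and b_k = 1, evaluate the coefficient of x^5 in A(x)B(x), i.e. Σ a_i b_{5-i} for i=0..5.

Write out a_i and b_{5-i} for i = 0,…,5 and sum the products.
Σ = 1·1 − 2·1 + 3·1 − 4·1 + 5·1 − 6·1 = -3.

-3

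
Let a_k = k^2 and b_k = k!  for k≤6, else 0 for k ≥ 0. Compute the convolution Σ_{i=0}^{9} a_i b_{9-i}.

The convolution is the x^9 coefficient of A(x)B(x).
Σ = 0·0 + 1·0 + 4·0 + 9·720 + 16·120 + 25·24 + 36·6 + 49·2 + 64·1 + 81·1 = 9459.

9459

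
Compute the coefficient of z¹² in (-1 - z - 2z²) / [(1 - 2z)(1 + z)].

The denominator gives the recurrence a_n = a_(n−1) + 2a_(n−2) for n ≥ 3; the numerator fixes a_0 = -1, a_1 = -2, a_2 = -6.
Iterating: -1, -2, -6, -10, -22, -42, -86, -170, -342, -682, -1366, -2730, -5462, so a_12 = -5462.

-5462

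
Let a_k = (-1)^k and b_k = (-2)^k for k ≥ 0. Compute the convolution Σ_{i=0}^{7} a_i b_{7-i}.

The convolution is the x^7 coefficient of A(x)B(x).
Σ = 1·(-128) − 1·64 + 1·(-32) − 1·16 + 1·(-8) − 1·4 + 1·(-2) − 1·1 = -255.

-255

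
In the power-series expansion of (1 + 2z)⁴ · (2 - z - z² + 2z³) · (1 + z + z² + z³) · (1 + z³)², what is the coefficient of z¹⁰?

(1 + 2z)⁴ has coefficients 1,8,24,32,16 for degrees 0…4.
(2 - z - z² + 2z³) has coefficients 2,-1,-1,2,0,0,0,0,0,0,0 for degrees 0…10.
Multiplying by (1 + z + z² + z³) gives running coefficients 2,1,0,2,0,1,2,0,0,0,0 for degrees 0…10.
Finally multiplying by (1 + z³)², the product of all factors after the first has coefficients 2,1,0,6,2,1,8,1,2,6,0 for degrees 0…10.
[z¹⁰] = 1·0 + 8·6 + 24·2 + 32·1 + 16·8 = 256.

256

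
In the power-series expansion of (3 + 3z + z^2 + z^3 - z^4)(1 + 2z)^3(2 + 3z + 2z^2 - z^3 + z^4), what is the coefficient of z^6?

(3 + 3z + z^2 + z^3 - z^4) has coefficients 3,3,1,1,-1 for degrees 0…4.
(1 + 2z)^3 has coefficients 1,6,12,8,0,0,0 for degrees 0…6.
Finally multiplying by (2 + 3z + 2z^2 - z^3 + z^4), the product of all factors after the first has coefficients 2,15,44,63,43,10,4 for degrees 0…6.
[z^6] = 3·4 + 3·10 + 1·43 + 1·63 − 1·44 = 104.

104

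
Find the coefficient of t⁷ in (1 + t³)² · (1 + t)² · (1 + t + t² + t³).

(1 + t³)² has coefficients 1,0,0,2,0,0,1 for degrees 0…6.
(1 + t)² has coefficients 1,2,1,0,0,0,0,0 for degrees 0…7.
Finally multiplying by (1 + t + t² + t³), the product of all factors after the first has coefficients 1,3,4,4,3,1,0,0 for degrees 0…7.
[t⁷] = 1·0 + 2·3 + 1·3 = 9.

9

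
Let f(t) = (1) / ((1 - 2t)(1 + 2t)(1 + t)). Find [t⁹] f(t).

Partial fractions give a closed form: a_n = (1/3)·2^n + (1)·(-2)^n + (-1/3)·(-1)^n.
At n = 9: a_9 = -341.

-341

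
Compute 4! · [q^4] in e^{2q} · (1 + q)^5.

1256

The EGF product rule gives c_4 = Σ_{k_1+k_2=4} C(4; k_1,k_2) · ∏ g_i(k_i), where e^{2q} gives (2)^k; (1+q)^5 gives the falling factorial (5)_k.
g_1(k) for k = 0…4: 1, 2, 4, 8, 16.
g_2(k) for k = 0…4: 1, 5, 20, 60, 120.
c_4 = Σ_k C(4,k)·g_1(k)·g_2(4−k) = 1·1·120 + 4·2·60 + 6·4·20 + 4·8·5 + 1·16·1 = 120 + 480 + 480 + 160 + 16 = 1256.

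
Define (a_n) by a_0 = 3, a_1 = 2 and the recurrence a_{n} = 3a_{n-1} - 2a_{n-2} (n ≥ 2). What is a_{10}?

The ordinary generating function has denominator 1 - 3y + 2y^2.
Iterating the recurrence: a_0,…,a_{10} = 3, 2, 0, -4, -12, -28, -60, -124, -252, -508, -1020.

-1020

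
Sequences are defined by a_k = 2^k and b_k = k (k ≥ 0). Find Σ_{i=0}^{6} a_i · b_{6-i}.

120

Write out a_i and b_{6-i} for i = 0,…,6 and sum the products.
Σ = 1·6 + 2·5 + 4·4 + 8·3 + 16·2 + 32·1 + 64·0 = 120.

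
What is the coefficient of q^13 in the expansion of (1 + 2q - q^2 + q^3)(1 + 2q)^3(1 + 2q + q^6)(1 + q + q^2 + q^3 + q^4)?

49

(1 + 2q - q^2 + q^3) has coefficients 1,2,-1,1 for degrees 0…3.
(1 + 2q)^3 has coefficients 1,6,12,8,0,0,0,0,0,0,0,0,0,0 for degrees 0…13.
Multiplying by (1 + 2q + q^6) gives running coefficients 1,8,24,32,16,0,1,6,12,8,0,0,0,0 for degrees 0…13.
Finally multiplying by (1 + q + q^2 + q^3 + q^4), the product of all factors after the first has coefficients 1,9,33,65,81,80,73,55,35,27,27,26,20,8 for degrees 0…13.
[q^13] = 1·8 + 2·20 − 1·26 + 1·27 = 49.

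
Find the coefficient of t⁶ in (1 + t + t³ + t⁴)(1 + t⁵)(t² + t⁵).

(1 + t + t³ + t⁴) has coefficients 1,1,0,1,1 for degrees 0…4.
(1 + t⁵) has coefficients 1,0,0,0,0,1,0 for degrees 0…6.
Finally multiplying by (t² + t⁵), the product of all factors after the first has coefficients 0,0,1,0,0,1,0 for degrees 0…6.
[t⁶] = 1·0 + 1·1 + 1·0 + 1·1 = 2.

2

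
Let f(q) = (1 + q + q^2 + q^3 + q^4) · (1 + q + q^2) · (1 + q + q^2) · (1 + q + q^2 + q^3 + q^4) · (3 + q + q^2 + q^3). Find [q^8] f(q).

(1 + q + q^2 + q^3 + q^4) has coefficients 1,1,1,1,1 for degrees 0…4.
(1 + q + q^2) has coefficients 1,1,1,0,0,0,0,0,0 for degrees 0…8.
Multiplying by (1 + q + q^2) gives running coefficients 1,2,3,2,1,0,0,0,0 for degrees 0…8.
Multiplying by (1 + q + q^2 + q^3 + q^4) gives running coefficients 1,3,6,8,9,8,6,3,1 for degrees 0…8.
Finally multiplying by (3 + q + q^2 + q^3), the product of all factors after the first has coefficients 3,10,22,34,44,47,43,32,20 for degrees 0…8.
[q^8] = 1·20 + 1·32 + 1·43 + 1·47 + 1·44 = 186.

186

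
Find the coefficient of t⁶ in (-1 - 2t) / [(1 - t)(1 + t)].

-1

Partial fractions give a closed form: a_n = (-3/2)·1^n + (1/2)·(-1)^n.
At n = 6: a_6 = -1.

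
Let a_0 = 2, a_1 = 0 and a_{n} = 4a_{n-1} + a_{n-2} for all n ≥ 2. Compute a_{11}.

The ordinary generating function has denominator 1 - 4z - z^2.
Iterating the recurrence: a_0,…,a_{11} = 2, 0, 2, 8, 34, 144, 610, 2584, 10946, 46368, 196418, 832040.

832040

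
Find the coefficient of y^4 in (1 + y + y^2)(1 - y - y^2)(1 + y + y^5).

(1 + y + y^2) has coefficients 1,1,1 for degrees 0…2.
(1 - y - y^2) has coefficients 1,-1,-1,0,0 for degrees 0…4.
Finally multiplying by (1 + y + y^5), the product of all factors after the first has coefficients 1,0,-2,-1,0 for degrees 0…4.
[y^4] = 1·0 + 1·(-1) + 1·(-2) = -3.

-3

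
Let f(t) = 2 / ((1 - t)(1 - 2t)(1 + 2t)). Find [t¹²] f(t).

Partial fractions give a closed form: a_n = (-2/3)·1^n + (2)·2^n + (2/3)·(-2)^n.
At n = 12: a_12 = 10922.

10922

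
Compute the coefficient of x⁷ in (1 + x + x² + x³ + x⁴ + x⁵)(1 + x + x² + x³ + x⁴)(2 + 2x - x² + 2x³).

(1 + x + x² + x³ + x⁴ + x⁵) has coefficients 1,1,1,1,1,1 for degrees 0…5.
(1 + x + x² + x³ + x⁴) has coefficients 1,1,1,1,1,0,0,0 for degrees 0…7.
Finally multiplying by (2 + 2x - x² + 2x³), the product of all factors after the first has coefficients 2,4,3,5,5,3,1,2 for degrees 0…7.
[x⁷] = 1·2 + 1·1 + 1·3 + 1·5 + 1·5 + 1·3 = 19.

19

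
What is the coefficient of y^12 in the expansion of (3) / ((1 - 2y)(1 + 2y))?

12288

The denominator gives the recurrence a_n = 4a_(n−2) for n ≥ 2; the numerator fixes a_0 = 3, a_1 = 0.
Iterating: 3, 0, 12, 0, 48, 0, 192, 0, 768, 0, 3072, 0, 12288, so a_12 = 12288.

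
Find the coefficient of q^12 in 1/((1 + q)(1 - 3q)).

398581

The denominator gives the recurrence a_n = 2a_(n−1) + 3a_(n−2) for n ≥ 2; the numerator fixes a_0 = 1, a_1 = 2.
Iterating: 1, 2, 7, 20, 61, 182, 547, 1640, 4921, 14762, 44287, 132860, 398581, so a_12 = 398581.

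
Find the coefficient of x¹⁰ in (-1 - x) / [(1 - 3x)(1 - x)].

The denominator gives the recurrence a_n = 4a_(n−1) − 3a_(n−2) for n ≥ 2; the numerator fixes a_0 = -1, a_1 = -5.
Iterating: -1, -5, -17, -53, -161, -485, -1457, -4373, -13121, -39365, -118097, so a_10 = -118097.

-118097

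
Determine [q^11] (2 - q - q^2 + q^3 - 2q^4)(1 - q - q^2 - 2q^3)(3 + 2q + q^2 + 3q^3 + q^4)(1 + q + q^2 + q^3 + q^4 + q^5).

55

(2 - q - q^2 + q^3 - 2q^4) has coefficients 2,-1,-1,1,-2 for degrees 0…4.
(1 - q - q^2 - 2q^3) has coefficients 1,-1,-1,-2,0,0,0,0,0,0,0,0 for degrees 0…11.
Multiplying by (3 + 2q + q^2 + 3q^3 + q^4) gives running coefficients 3,-1,-4,-6,-7,-6,-7,-2,0,0,0,0 for degrees 0…11.
Finally multiplying by (1 + q + q^2 + q^3 + q^4 + q^5), the product of all factors after the first has coefficients 3,2,-2,-8,-15,-21,-31,-32,-28,-22,-15,-9 for degrees 0…11.
[q^11] = 2·(-9) − 1·(-15) − 1·(-22) + 1·(-28) − 2·(-32) = 55.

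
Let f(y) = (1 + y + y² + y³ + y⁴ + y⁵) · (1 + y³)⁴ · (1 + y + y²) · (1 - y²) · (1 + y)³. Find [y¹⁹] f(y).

(1 + y + y² + y³ + y⁴ + y⁵) has coefficients 1,1,1,1,1,1 for degrees 0…5.
(1 + y³)⁴ has coefficients 1,0,0,4,0,0,6,0,0,4,0,0,1,0,0,0,0,0,0,0 for degrees 0…19.
Multiplying by (1 + y + y²) gives running coefficients 1,1,1,4,4,4,6,6,6,4,4,4,1,1,1,0,0,0,0,0 for degrees 0…19.
Multiplying by (1 - y²) gives running coefficients 1,1,0,3,3,0,2,2,0,-2,-2,0,-3,-3,0,-1,-1,0,0,0 for degrees 0…19.
Finally multiplying by (1 + y)³, the product of all factors after the first has coefficients 1,4,6,7,13,18,14,11,12,6,-6,-12,-11,-14,-18,-13,-7,-6,-4,-1 for degrees 0…19.
[y¹⁹] = 1·(-1) + 1·(-4) + 1·(-6) + 1·(-7) + 1·(-13) + 1·(-18) = -49.

-49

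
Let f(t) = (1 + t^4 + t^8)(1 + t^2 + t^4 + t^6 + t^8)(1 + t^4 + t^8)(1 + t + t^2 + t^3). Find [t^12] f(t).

(1 + t^4 + t^8) has coefficients 1,0,0,0,1,0,0,0,1 for degrees 0…8.
(1 + t^2 + t^4 + t^6 + t^8) has coefficients 1,0,1,0,1,0,1,0,1,0,0,0,0 for degrees 0…12.
Multiplying by (1 + t^4 + t^8) gives running coefficients 1,0,1,0,2,0,2,0,3,0,2,0,2 for degrees 0…12.
Finally multiplying by (1 + t + t^2 + t^3), the product of all factors after the first has coefficients 1,1,2,2,3,3,4,4,5,5,5,5,4 for degrees 0…12.
[t^12] = 1·4 + 1·5 + 1·3 = 12.

12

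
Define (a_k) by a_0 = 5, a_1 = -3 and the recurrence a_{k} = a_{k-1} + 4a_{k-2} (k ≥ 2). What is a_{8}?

The ordinary generating function has denominator 1 - t - 4t^2.
Iterating the recurrence: a_0,…,a_{8} = 5, -3, 17, 5, 73, 93, 385, 757, 2297.

2297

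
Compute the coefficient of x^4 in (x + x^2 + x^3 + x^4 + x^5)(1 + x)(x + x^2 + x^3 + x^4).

(x + x^2 + x^3 + x^4 + x^5) has coefficients 0,1,1,1,1 for degrees 0…4.
(1 + x) has coefficients 1,1,0,0,0 for degrees 0…4.
Finally multiplying by (x + x^2 + x^3 + x^4), the product of all factors after the first has coefficients 0,1,2,2,2 for degrees 0…4.
[x^4] = 1·2 + 1·2 + 1·1 + 1·0 = 5.

5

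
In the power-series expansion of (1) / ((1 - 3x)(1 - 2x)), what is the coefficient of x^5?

665

The denominator gives the recurrence a_n = 5a_(n−1) − 6a_(n−2) for n ≥ 3; the numerator fixes a_0 = 1, a_1 = 5, a_2 = 19.
Iterating: 1, 5, 19, 65, 211, 665, so a_5 = 665.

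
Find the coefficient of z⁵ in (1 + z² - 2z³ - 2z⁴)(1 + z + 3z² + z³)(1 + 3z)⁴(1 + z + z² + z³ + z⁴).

1191

(1 + z² - 2z³ - 2z⁴) has coefficients 1,0,1,-2,-2 for degrees 0…4.
(1 + z + 3z² + z³) has coefficients 1,1,3,1,0,0 for degrees 0…5.
Multiplying by (1 + 3z)⁴ gives running coefficients 1,13,69,199,363,459 for degrees 0…5.
Finally multiplying by (1 + z + z² + z³ + z⁴), the product of all factors after the first has coefficients 1,14,83,282,645,1103 for degrees 0…5.
[z⁵] = 1·1103 + 1·282 − 2·83 − 2·14 = 1191.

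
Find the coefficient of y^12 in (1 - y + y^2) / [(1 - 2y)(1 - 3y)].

The denominator gives the recurrence a_n = 5a_(n−1) − 6a_(n−2) for n ≥ 3; the numerator fixes a_0 = 1, a_1 = 4, a_2 = 15.
Iterating: 1, 4, 15, 51, 165, 519, 1605, 4911, 14925, 45159, 136245, 410271, 1233885, so a_12 = 1233885.

1233885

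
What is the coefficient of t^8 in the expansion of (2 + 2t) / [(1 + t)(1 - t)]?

The denominator gives the recurrence a_n = a_(n−2) for n ≥ 3; the numerator fixes a_0 = 2, a_1 = 2, a_2 = 2.
Iterating: 2, 2, 2, 2, 2, 2, 2, 2, 2, so a_8 = 2.

2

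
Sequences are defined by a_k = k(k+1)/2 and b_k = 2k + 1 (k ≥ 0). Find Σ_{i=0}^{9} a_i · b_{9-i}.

825

Write out a_i and b_{9-i} for i = 0,…,9 and sum the products.
Σ = 0·19 + 1·17 + 3·15 + 6·13 + 10·11 + 15·9 + 21·7 + 28·5 + 36·3 + 45·1 = 825.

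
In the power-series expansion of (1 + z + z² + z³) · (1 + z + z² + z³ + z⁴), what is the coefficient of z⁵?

(1 + z + z² + z³) has coefficients 1,1,1,1 for degrees 0…3.
(1 + z + z² + z³ + z⁴) has coefficients 1,1,1,1,1,0 for degrees 0…5.
[z⁵] = 1·0 + 1·1 + 1·1 + 1·1 = 3.

3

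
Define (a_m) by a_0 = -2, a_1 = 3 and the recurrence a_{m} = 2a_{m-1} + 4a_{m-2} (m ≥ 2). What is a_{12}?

The ordinary generating function has denominator 1 - 2t - 4t^2.
Iterating the recurrence: a_0,…,a_{12} = -2, 3, -2, 8, 8, 48, 128, 448, 1408, 4608, 14848, 48128, 155648.

155648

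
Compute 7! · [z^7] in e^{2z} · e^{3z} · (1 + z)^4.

The EGF product rule gives c_7 = Σ_{k_1+k_2+k_3=7} C(7; k_1,k_2,k_3) · ∏ g_i(k_i), where e^{2z} gives (2)^k; e^{3z} gives (3)^k; (1+z)^4 gives the falling factorial (4)_k.
g_1(k) for k = 0…7: 1, 2, 4, 8, 16, 32, 64, 128.
g_2(k) for k = 0…7: 1, 3, 9, 27, 81, 243, 729, 2187.
g_3(k) for k = 0…7: 1, 4, 12, 24, 24, 0, 0, 0.
First combine the last two factors: h(k) = Σ_j C(k,j)·g_2(j)·g_3(k−j) for k = 0…7: 1, 7, 45, 267, 1473, 7623, 37341, 174555.
c_7 = Σ_k C(7,k)·g_1(k)·h(7−k) = 1·1·174555 + 7·2·37341 + 21·4·7623 + 35·8·1473 + 35·16·267 + 21·32·45 + 7·64·7 + 1·128·1 = 174555 + 522774 + 640332 + 412440 + 149520 + 30240 + 3136 + 128 = 1933125.

1933125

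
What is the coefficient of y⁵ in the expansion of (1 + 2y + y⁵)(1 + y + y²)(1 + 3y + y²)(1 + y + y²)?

26

(1 + 2y + y⁵) has coefficients 1,2,0,0,0,1 for degrees 0…5.
(1 + y + y²) has coefficients 1,1,1,0,0,0 for degrees 0…5.
Multiplying by (1 + 3y + y²) gives running coefficients 1,4,5,4,1,0 for degrees 0…5.
Finally multiplying by (1 + y + y²), the product of all factors after the first has coefficients 1,5,10,13,10,5 for degrees 0…5.
[y⁵] = 1·5 + 2·10 + 1·1 = 26.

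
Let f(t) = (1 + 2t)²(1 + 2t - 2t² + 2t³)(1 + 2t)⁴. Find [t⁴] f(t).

464

(1 + 2t)² has coefficients 1,4,4 for degrees 0…2.
(1 + 2t - 2t² + 2t³) has coefficients 1,2,-2,2,0 for degrees 0…4.
Finally multiplying by (1 + 2t)⁴, the product of all factors after the first has coefficients 1,10,38,66,48 for degrees 0…4.
[t⁴] = 1·48 + 4·66 + 4·38 = 464.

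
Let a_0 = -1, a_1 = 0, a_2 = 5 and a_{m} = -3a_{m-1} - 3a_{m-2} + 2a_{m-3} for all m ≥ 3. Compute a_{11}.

The ordinary generating function has denominator 1 + 3y + 3y^2 - 2y^3.
Iterating the recurrence: a_0,…,a_{11} = -1, 0, 5, -17, 36, -47, -1, 216, -739, 1567, -2052, -23.

-23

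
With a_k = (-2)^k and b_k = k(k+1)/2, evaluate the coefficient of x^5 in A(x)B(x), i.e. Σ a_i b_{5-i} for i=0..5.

11

Write out a_i and b_{5-i} for i = 0,…,5 and sum the products.
Σ = 1·15 − 2·10 + 4·6 − 8·3 + 16·1 − 32·0 = 11.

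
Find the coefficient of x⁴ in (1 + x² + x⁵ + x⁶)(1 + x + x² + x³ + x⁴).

2

(1 + x² + x⁵ + x⁶) has coefficients 1,0,1,0,0 for degrees 0…4.
(1 + x + x² + x³ + x⁴) has coefficients 1,1,1,1,1 for degrees 0…4.
[x⁴] = 1·1 + 1·1 = 2.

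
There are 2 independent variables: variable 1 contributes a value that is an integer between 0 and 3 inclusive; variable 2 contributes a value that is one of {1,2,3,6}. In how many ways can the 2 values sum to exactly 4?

3

The generating function for the choices is (1 + x + x² + x³)·(x + x² + x³ + x⁶); the count is [x⁴].
(1 + x + x² + x³) has coefficients 1,1,1,1 for degrees 0…3.
(x + x² + x³ + x⁶) has coefficients 0,1,1,1,0 for degrees 0…4.
[x⁴] = 1·0 + 1·1 + 1·1 + 1·1 = 3.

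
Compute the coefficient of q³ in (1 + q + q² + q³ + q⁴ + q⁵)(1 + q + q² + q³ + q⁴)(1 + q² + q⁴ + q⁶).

(1 + q + q² + q³ + q⁴ + q⁵) has coefficients 1,1,1,1 for degrees 0…3.
(1 + q + q² + q³ + q⁴) has coefficients 1,1,1,1 for degrees 0…3.
Finally multiplying by (1 + q² + q⁴ + q⁶), the product of all factors after the first has coefficients 1,1,2,2 for degrees 0…3.
[q³] = 1·2 + 1·2 + 1·1 + 1·1 = 6.

6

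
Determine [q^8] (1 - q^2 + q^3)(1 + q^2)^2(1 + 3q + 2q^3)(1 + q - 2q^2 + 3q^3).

(1 - q^2 + q^3) has coefficients 1,0,-1,1 for degrees 0…3.
(1 + q^2)^2 has coefficients 1,0,2,0,1,0,0,0,0 for degrees 0…8.
Multiplying by (1 + 3q + 2q^3) gives running coefficients 1,3,2,8,1,7,0,2,0 for degrees 0…8.
Finally multiplying by (1 + q - 2q^2 + 3q^3), the product of all factors after the first has coefficients 1,4,3,7,14,-2,29,-9,23 for degrees 0…8.
[q^8] = 1·23 − 1·29 + 1·(-2) = -8.

-8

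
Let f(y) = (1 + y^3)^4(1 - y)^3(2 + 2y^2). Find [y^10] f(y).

12

(1 + y^3)^4 has coefficients 1,0,0,4,0,0,6,0,0,4,0 for degrees 0…10.
(1 - y)^3 has coefficients 1,-3,3,-1,0,0,0,0,0,0,0 for degrees 0…10.
Finally multiplying by (2 + 2y^2), the product of all factors after the first has coefficients 2,-6,8,-8,6,-2,0,0,0,0,0 for degrees 0…10.
[y^10] = 1·0 + 4·0 + 6·6 + 4·(-6) = 12.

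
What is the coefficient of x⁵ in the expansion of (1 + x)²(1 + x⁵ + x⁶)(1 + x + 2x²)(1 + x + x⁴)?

6

(1 + x)² has coefficients 1,2,1 for degrees 0…2.
(1 + x⁵ + x⁶) has coefficients 1,0,0,0,0,1 for degrees 0…5.
Multiplying by (1 + x + 2x²) gives running coefficients 1,1,2,0,0,1 for degrees 0…5.
Finally multiplying by (1 + x + x⁴), the product of all factors after the first has coefficients 1,2,3,2,1,2 for degrees 0…5.
[x⁵] = 1·2 + 2·1 + 1·2 = 6.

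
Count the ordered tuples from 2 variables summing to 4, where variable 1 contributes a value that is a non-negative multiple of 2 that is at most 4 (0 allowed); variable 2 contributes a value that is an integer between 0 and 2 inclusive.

The generating function for the choices is (1 + x^2 + x^4)·(1 + x + x^2); the count is [x^4].
(1 + x^2 + x^4) has coefficients 1,0,1,0,1 for degrees 0…4.
(1 + x + x^2) has coefficients 1,1,1,0,0 for degrees 0…4.
[x^4] = 1·0 + 1·1 + 1·1 = 2.

2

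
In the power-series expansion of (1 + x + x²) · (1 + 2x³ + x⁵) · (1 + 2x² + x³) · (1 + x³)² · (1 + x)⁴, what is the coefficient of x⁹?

(1 + x + x²) has coefficients 1,1,1 for degrees 0…2.
(1 + 2x³ + x⁵) has coefficients 1,0,0,2,0,1,0,0,0,0 for degrees 0…9.
Multiplying by (1 + 2x² + x³) gives running coefficients 1,0,2,3,0,5,2,2,1,0 for degrees 0…9.
Multiplying by (1 + x³)² gives running coefficients 1,0,2,5,0,9,9,2,13,7 for degrees 0…9.
Finally multiplying by (1 + x)⁴, the product of all factors after the first has coefficients 1,4,8,17,33,47,67,97,111,116 for degrees 0…9.
[x⁹] = 1·116 + 1·111 + 1·97 = 324.

324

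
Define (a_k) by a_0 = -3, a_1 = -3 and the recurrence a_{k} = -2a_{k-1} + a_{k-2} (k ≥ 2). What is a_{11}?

The ordinary generating function has denominator 1 + 2t - t^2.
Iterating the recurrence: a_0,…,a_{11} = -3, -3, 3, -9, 21, -51, 123, -297, 717, -1731, 4179, -10089.

-10089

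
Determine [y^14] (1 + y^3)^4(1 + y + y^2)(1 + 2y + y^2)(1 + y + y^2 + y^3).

(1 + y^3)^4 has coefficients 1,0,0,4,0,0,6,0,0,4,0,0,1 for degrees 0…12.
(1 + y + y^2) has coefficients 1,1,1,0,0,0,0,0,0,0,0,0,0,0,0 for degrees 0…14.
Multiplying by (1 + 2y + y^2) gives running coefficients 1,3,4,3,1,0,0,0,0,0,0,0,0,0,0 for degrees 0…14.
Finally multiplying by (1 + y + y^2 + y^3), the product of all factors after the first has coefficients 1,4,8,11,11,8,4,1,0,0,0,0,0,0,0 for degrees 0…14.
[y^14] = 1·0 + 4·0 + 6·0 + 4·8 + 1·8 = 40.

40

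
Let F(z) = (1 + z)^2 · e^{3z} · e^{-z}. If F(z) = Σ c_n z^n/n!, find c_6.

The EGF product rule gives c_6 = Σ_{k_1+k_2+k_3=6} C(6; k_1,k_2,k_3) · ∏ g_i(k_i), where (1+z)^2 gives the falling factorial (2)_k; e^{3z} gives (3)^k; e^{-z} gives (-1)^k.
g_1(k) for k = 0…6: 1, 2, 2, 0, 0, 0, 0.
g_2(k) for k = 0…6: 1, 3, 9, 27, 81, 243, 729.
g_3(k) for k = 0…6: 1, -1, 1, -1, 1, -1, 1.
First combine the last two factors: h(k) = Σ_j C(k,j)·g_2(j)·g_3(k−j) for k = 0…6: 1, 2, 4, 8, 16, 32, 64.
c_6 = Σ_k C(6,k)·g_1(k)·h(6−k) = 1·1·64 + 6·2·32 + 15·2·16 = 64 + 384 + 480 = 928.

928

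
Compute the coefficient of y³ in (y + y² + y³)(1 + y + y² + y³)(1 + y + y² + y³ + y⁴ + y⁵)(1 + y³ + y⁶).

(y + y² + y³) has coefficients 0,1,1,1 for degrees 0…3.
(1 + y + y² + y³) has coefficients 1,1,1,1 for degrees 0…3.
Multiplying by (1 + y + y² + y³ + y⁴ + y⁵) gives running coefficients 1,2,3,4 for degrees 0…3.
Finally multiplying by (1 + y³ + y⁶), the product of all factors after the first has coefficients 1,2,3,5 for degrees 0…3.
[y³] = 1·3 + 1·2 + 1·1 = 6.

6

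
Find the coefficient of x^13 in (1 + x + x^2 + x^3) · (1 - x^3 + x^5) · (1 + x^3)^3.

(1 + x + x^2 + x^3) has coefficients 1,1,1,1 for degrees 0…3.
(1 - x^3 + x^5) has coefficients 1,0,0,-1,0,1,0,0,0,0,0,0,0,0 for degrees 0…13.
Finally multiplying by (1 + x^3)^3, the product of all factors after the first has coefficients 1,0,0,2,0,1,0,0,3,-2,0,3,-1,0 for degrees 0…13.
[x^13] = 1·0 + 1·(-1) + 1·3 + 1·0 = 2.

2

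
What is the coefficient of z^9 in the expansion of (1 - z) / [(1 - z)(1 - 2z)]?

512

The denominator gives the recurrence a_n = 3a_(n−1) − 2a_(n−2) for n ≥ 3; the numerator fixes a_0 = 1, a_1 = 2, a_2 = 4.
Iterating: 1, 2, 4, 8, 16, 32, 64, 128, 256, 512, so a_9 = 512.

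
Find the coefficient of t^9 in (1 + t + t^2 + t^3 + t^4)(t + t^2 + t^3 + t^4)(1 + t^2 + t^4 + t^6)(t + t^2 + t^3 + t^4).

37

(1 + t + t^2 + t^3 + t^4) has coefficients 1,1,1,1,1 for degrees 0…4.
(t + t^2 + t^3 + t^4) has coefficients 0,1,1,1,1,0,0,0,0,0 for degrees 0…9.
Multiplying by (1 + t^2 + t^4 + t^6) gives running coefficients 0,1,1,2,2,2,2,2,2,1 for degrees 0…9.
Finally multiplying by (t + t^2 + t^3 + t^4), the product of all factors after the first has coefficients 0,0,1,2,4,6,7,8,8,8 for degrees 0…9.
[t^9] = 1·8 + 1·8 + 1·8 + 1·7 + 1·6 = 37.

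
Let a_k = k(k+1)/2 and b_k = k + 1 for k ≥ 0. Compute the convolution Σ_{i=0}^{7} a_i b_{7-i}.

Write out a_i and b_{7-i} for i = 0,…,7 and sum the products.
Σ = 0·8 + 1·7 + 3·6 + 6·5 + 10·4 + 15·3 + 21·2 + 28·1 = 210.

210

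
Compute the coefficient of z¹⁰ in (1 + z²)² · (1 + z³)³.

3

(1 + z²)² has coefficients 1,0,2,0,1 for degrees 0…4.
(1 + z³)³ has coefficients 1,0,0,3,0,0,3,0,0,1,0 for degrees 0…10.
[z¹⁰] = 1·0 + 2·0 + 1·3 = 3.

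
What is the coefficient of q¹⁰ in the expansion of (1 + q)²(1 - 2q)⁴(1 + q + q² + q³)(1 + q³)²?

-29

(1 + q)² has coefficients 1,2,1 for degrees 0…2.
(1 - 2q)⁴ has coefficients 1,-8,24,-32,16,0,0,0,0,0,0 for degrees 0…10.
Multiplying by (1 + q + q² + q³) gives running coefficients 1,-7,17,-15,0,8,-16,16,0,0,0 for degrees 0…10.
Finally multiplying by (1 + q³)², the product of all factors after the first has coefficients 1,-7,17,-13,-14,42,-45,9,33,-47,32 for degrees 0…10.
[q¹⁰] = 1·32 + 2·(-47) + 1·33 = -29.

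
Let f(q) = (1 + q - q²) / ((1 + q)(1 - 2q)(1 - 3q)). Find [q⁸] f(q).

Partial fractions give a closed form: a_n = (-1/12)·(-1)^n + (-5/3)·2^n + (11/4)·3^n.
At n = 8: a_8 = 17616.

17616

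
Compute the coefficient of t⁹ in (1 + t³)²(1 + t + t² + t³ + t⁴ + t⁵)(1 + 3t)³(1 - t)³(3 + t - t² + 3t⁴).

243

(1 + t³)² has coefficients 1,0,0,2,0,0,1 for degrees 0…6.
(1 + t + t² + t³ + t⁴ + t⁵) has coefficients 1,1,1,1,1,1,0,0,0,0 for degrees 0…9.
Multiplying by (1 + 3t)³ gives running coefficients 1,10,37,64,64,64,63,54,27,0 for degrees 0…9.
Multiplying by (1 - t)³ gives running coefficients 1,7,10,-18,-27,27,-1,-7,-10,18 for degrees 0…9.
Finally multiplying by (3 + t - t² + 3t⁴), the product of all factors after the first has coefficients 3,22,36,-51,-106,93,81,-103,-117,132 for degrees 0…9.
[t⁹] = 1·132 + 2·81 + 1·(-51) = 243.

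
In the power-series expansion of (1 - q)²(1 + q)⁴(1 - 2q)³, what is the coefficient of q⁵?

-32

(1 - q)² has coefficients 1,-2,1 for degrees 0…2.
(1 + q)⁴ has coefficients 1,4,6,4,1,0 for degrees 0…5.
Finally multiplying by (1 - 2q)³, the product of all factors after the first has coefficients 1,-2,-6,8,17,-6 for degrees 0…5.
[q⁵] = 1·(-6) − 2·17 + 1·8 = -32.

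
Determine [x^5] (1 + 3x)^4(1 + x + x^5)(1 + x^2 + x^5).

245

(1 + 3x)^4 has coefficients 1,12,54,108,81 for degrees 0…4.
(1 + x + x^5) has coefficients 1,1,0,0,0,1 for degrees 0…5.
Finally multiplying by (1 + x^2 + x^5), the product of all factors after the first has coefficients 1,1,1,1,0,2 for degrees 0…5.
[x^5] = 1·2 + 12·0 + 54·1 + 108·1 + 81·1 = 245.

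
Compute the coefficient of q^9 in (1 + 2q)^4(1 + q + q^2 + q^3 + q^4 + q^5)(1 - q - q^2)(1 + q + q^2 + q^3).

-379

(1 + 2q)^4 has coefficients 1,8,24,32,16 for degrees 0…4.
(1 + q + q^2 + q^3 + q^4 + q^5) has coefficients 1,1,1,1,1,1,0,0,0,0 for degrees 0…9.
Multiplying by (1 - q - q^2) gives running coefficients 1,0,-1,-1,-1,-1,-2,-1,0,0 for degrees 0…9.
Finally multiplying by (1 + q + q^2 + q^3), the product of all factors after the first has coefficients 1,1,0,-1,-3,-4,-5,-5,-4,-3 for degrees 0…9.
[q^9] = 1·(-3) + 8·(-4) + 24·(-5) + 32·(-5) + 16·(-4) = -379.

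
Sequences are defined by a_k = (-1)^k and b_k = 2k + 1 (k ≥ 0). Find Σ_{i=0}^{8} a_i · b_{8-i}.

The convolution is the x^8 coefficient of A(x)B(x).
Σ = 1·17 − 1·15 + 1·13 − 1·11 + 1·9 − 1·7 + 1·5 − 1·3 + 1·1 = 9.

9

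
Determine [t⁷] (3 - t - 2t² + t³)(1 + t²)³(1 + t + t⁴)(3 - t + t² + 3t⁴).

4

(3 - t - 2t² + t³) has coefficients 3,-1,-2,1 for degrees 0…3.
(1 + t²)³ has coefficients 1,0,3,0,3,0,1,0 for degrees 0…7.
Multiplying by (1 + t + t⁴) gives running coefficients 1,1,3,3,4,3,4,1 for degrees 0…7.
Finally multiplying by (3 - t + t² + 3t⁴), the product of all factors after the first has coefficients 3,2,9,7,15,11,22,11 for degrees 0…7.
[t⁷] = 3·11 − 1·22 − 2·11 + 1·15 = 4.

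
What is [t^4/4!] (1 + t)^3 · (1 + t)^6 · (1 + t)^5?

The EGF product rule gives c_4 = Σ_{k_1+k_2+k_3=4} C(4; k_1,k_2,k_3) · ∏ g_i(k_i), where (1+t)^3 gives the falling factorial (3)_k; (1+t)^6 gives the falling factorial (6)_k; (1+t)^5 gives the falling factorial (5)_k.
g_1(k) for k = 0…4: 1, 3, 6, 6, 0.
g_2(k) for k = 0…4: 1, 6, 30, 120, 360.
g_3(k) for k = 0…4: 1, 5, 20, 60, 120.
First combine the last two factors: h(k) = Σ_j C(k,j)·g_2(j)·g_3(k−j) for k = 0…4: 1, 11, 110, 990, 7920.
c_4 = Σ_k C(4,k)·g_1(k)·h(4−k) = 1·1·7920 + 4·3·990 + 6·6·110 + 4·6·11 = 7920 + 11880 + 3960 + 264 = 24024.

24024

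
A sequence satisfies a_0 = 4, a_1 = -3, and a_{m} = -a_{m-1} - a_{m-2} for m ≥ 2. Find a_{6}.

The ordinary generating function has denominator 1 + t + t^2.
Iterating the recurrence: a_0,…,a_{6} = 4, -3, -1, 4, -3, -1, 4.

4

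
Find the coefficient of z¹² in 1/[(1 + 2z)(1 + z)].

Partial fractions give a closed form: a_n = (2)·(-2)^n + (-1)·(-1)^n.
At n = 12: a_12 = 8191.

8191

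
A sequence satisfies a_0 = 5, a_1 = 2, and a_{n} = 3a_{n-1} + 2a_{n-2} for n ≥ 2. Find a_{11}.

The ordinary generating function has denominator 1 - 3t - 2t^2.
Iterating the recurrence: a_0,…,a_{11} = 5, 2, 16, 52, 188, 668, 2380, 8476, 30188, 107516, 382924, 1363804.

1363804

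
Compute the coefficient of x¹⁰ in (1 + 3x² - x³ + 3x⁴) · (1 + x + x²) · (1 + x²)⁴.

(1 + 3x² - x³ + 3x⁴) has coefficients 1,0,3,-1,3 for degrees 0…4.
(1 + x + x²) has coefficients 1,1,1,0,0,0,0,0,0,0,0 for degrees 0…10.
Finally multiplying by (1 + x²)⁴, the product of all factors after the first has coefficients 1,1,5,4,10,6,10,4,5,1,1 for degrees 0…10.
[x¹⁰] = 1·1 + 3·5 − 1·4 + 3·10 = 42.

42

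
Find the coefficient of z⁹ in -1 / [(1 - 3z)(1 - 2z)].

-58025

Partial fractions give a closed form: a_n = (-3)·3^n + (2)·2^n.
At n = 9: a_9 = -58025.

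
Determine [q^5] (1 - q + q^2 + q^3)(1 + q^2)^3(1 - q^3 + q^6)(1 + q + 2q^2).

-3

(1 - q + q^2 + q^3) has coefficients 1,-1,1,1 for degrees 0…3.
(1 + q^2)^3 has coefficients 1,0,3,0,3,0 for degrees 0…5.
Multiplying by (1 - q^3 + q^6) gives running coefficients 1,0,3,-1,3,-3 for degrees 0…5.
Finally multiplying by (1 + q + 2q^2), the product of all factors after the first has coefficients 1,1,5,2,8,-2 for degrees 0…5.
[q^5] = 1·(-2) − 1·8 + 1·2 + 1·5 = -3.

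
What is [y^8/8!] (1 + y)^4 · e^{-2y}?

1536

The EGF product rule gives c_8 = Σ_{k_1+k_2=8} C(8; k_1,k_2) · ∏ g_i(k_i), where (1+y)^4 gives the falling factorial (4)_k; e^{-2y} gives (-2)^k.
g_1(k) for k = 0…8: 1, 4, 12, 24, 24, 0, 0, 0, 0.
g_2(k) for k = 0…8: 1, -2, 4, -8, 16, -32, 64, -128, 256.
c_8 = Σ_k C(8,k)·g_1(k)·g_2(8−k) = 1·1·256 + 8·4·(-128) + 28·12·64 + 56·24·(-32) + 70·24·16 = 256 − 4096 + 21504 − 43008 + 26880 = 1536.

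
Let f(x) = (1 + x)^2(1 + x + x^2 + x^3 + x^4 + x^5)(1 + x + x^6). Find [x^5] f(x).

(1 + x)^2 has coefficients 1,2,1 for degrees 0…2.
(1 + x + x^2 + x^3 + x^4 + x^5) has coefficients 1,1,1,1,1,1 for degrees 0…5.
Finally multiplying by (1 + x + x^6), the product of all factors after the first has coefficients 1,2,2,2,2,2 for degrees 0…5.
[x^5] = 1·2 + 2·2 + 1·2 = 8.

8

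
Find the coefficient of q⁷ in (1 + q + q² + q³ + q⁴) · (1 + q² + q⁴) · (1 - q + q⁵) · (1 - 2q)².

(1 + q + q² + q³ + q⁴) has coefficients 1,1,1,1,1 for degrees 0…4.
(1 + q² + q⁴) has coefficients 1,0,1,0,1,0,0,0 for degrees 0…7.
Multiplying by (1 - q + q⁵) gives running coefficients 1,-1,1,-1,1,0,0,1 for degrees 0…7.
Finally multiplying by (1 - 2q)², the product of all factors after the first has coefficients 1,-5,9,-9,9,-8,4,1 for degrees 0…7.
[q⁷] = 1·1 + 1·4 + 1·(-8) + 1·9 + 1·(-9) = -3.

-3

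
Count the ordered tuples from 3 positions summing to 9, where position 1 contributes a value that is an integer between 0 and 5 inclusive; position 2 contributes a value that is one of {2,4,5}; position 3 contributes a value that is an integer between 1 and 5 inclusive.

The generating function for the choices is (1 + t + t² + t³ + t⁴ + t⁵)·(t² + t⁴ + t⁵)·(t + t² + t³ + t⁴ + t⁵); the count is [t⁹].
(1 + t + t² + t³ + t⁴ + t⁵) has coefficients 1,1,1,1,1,1 for degrees 0…5.
(t² + t⁴ + t⁵) has coefficients 0,0,1,0,1,1,0,0,0,0 for degrees 0…9.
Finally multiplying by (t + t² + t³ + t⁴ + t⁵), the product of all factors after the first has coefficients 0,0,0,1,1,2,3,3,2,2 for degrees 0…9.
[t⁹] = 1·2 + 1·2 + 1·3 + 1·3 + 1·2 + 1·1 = 13.

13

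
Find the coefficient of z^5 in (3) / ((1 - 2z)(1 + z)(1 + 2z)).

Partial fractions give a closed form: a_n = (1)·2^n + (-1)·(-1)^n + (3)·(-2)^n.
At n = 5: a_5 = -63.

-63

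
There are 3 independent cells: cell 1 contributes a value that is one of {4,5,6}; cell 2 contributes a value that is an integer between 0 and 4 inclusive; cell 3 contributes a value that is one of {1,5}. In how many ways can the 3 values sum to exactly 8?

3

The generating function for the choices is (t⁴ + t⁵ + t⁶)·(1 + t + t² + t³ + t⁴)·(t + t⁵); the count is [t⁸].
(t⁴ + t⁵ + t⁶) has coefficients 0,0,0,0,1,1,1 for degrees 0…6.
(1 + t + t² + t³ + t⁴) has coefficients 1,1,1,1,1,0,0,0,0 for degrees 0…8.
Finally multiplying by (t + t⁵), the product of all factors after the first has coefficients 0,1,1,1,1,2,1,1,1 for degrees 0…8.
[t⁸] = 1·1 + 1·1 + 1·1 = 3.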